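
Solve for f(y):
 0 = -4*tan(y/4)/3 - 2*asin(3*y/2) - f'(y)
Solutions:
 f(y) = C1 - 2*y*asin(3*y/2) - 2*sqrt(4 - 9*y^2)/3 + 16*log(cos(y/4))/3


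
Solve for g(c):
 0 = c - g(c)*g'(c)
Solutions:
 g(c) = -sqrt(C1 + c^2)
 g(c) = sqrt(C1 + c^2)


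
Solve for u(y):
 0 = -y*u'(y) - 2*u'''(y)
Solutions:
 u(y) = C1 + Integral(C2*airyai(-2^(2/3)*y/2) + C3*airybi(-2^(2/3)*y/2), y)


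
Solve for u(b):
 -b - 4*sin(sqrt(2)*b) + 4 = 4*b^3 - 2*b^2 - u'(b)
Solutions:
 u(b) = C1 + b^4 - 2*b^3/3 + b^2/2 - 4*b - 2*sqrt(2)*cos(sqrt(2)*b)


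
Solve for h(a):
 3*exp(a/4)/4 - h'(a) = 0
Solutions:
 h(a) = C1 + 3*exp(a/4)


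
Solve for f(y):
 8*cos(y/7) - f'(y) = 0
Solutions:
 f(y) = C1 + 56*sin(y/7)


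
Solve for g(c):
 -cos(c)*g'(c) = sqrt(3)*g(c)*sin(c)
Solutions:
 g(c) = C1*cos(c)^(sqrt(3))


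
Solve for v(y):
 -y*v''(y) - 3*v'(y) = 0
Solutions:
 v(y) = C1 + C2/y^2


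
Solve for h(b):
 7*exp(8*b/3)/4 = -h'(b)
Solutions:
 h(b) = C1 - 21*exp(8*b/3)/32


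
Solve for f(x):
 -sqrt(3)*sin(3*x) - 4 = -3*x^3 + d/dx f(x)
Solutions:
 f(x) = C1 + 3*x^4/4 - 4*x + sqrt(3)*cos(3*x)/3


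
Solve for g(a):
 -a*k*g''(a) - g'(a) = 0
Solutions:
 g(a) = C1 + a^(((re(k) - 1)*re(k) + im(k)^2)/(re(k)^2 + im(k)^2))*(C2*sin(log(a)*Abs(im(k))/(re(k)^2 + im(k)^2)) + C3*cos(log(a)*im(k)/(re(k)^2 + im(k)^2)))


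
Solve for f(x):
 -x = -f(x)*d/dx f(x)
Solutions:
 f(x) = -sqrt(C1 + x^2)
 f(x) = sqrt(C1 + x^2)


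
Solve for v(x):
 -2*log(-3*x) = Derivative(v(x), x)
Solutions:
 v(x) = C1 - 2*x*log(-x) + 2*x*(1 - log(3))


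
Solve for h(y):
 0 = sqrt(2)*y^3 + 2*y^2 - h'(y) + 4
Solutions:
 h(y) = C1 + sqrt(2)*y^4/4 + 2*y^3/3 + 4*y


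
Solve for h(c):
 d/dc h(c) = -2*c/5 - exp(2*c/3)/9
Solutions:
 h(c) = C1 - c^2/5 - exp(2*c/3)/6


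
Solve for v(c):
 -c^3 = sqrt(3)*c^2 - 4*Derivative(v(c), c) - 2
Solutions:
 v(c) = C1 + c^4/16 + sqrt(3)*c^3/12 - c/2


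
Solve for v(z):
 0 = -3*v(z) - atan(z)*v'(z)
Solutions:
 v(z) = C1*exp(-3*Integral(1/atan(z), z))


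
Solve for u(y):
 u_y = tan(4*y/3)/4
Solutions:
 u(y) = C1 - 3*log(cos(4*y/3))/16


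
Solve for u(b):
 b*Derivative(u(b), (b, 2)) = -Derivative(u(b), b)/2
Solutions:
 u(b) = C1 + C2*sqrt(b)


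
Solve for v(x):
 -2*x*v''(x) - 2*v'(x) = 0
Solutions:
 v(x) = C1 + C2*log(x)


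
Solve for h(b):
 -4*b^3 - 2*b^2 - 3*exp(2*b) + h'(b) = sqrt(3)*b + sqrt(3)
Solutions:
 h(b) = C1 + b^4 + 2*b^3/3 + sqrt(3)*b^2/2 + sqrt(3)*b + 3*exp(2*b)/2


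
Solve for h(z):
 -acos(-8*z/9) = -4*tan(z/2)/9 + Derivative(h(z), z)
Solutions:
 h(z) = C1 - z*acos(-8*z/9) - sqrt(81 - 64*z^2)/8 - 8*log(cos(z/2))/9


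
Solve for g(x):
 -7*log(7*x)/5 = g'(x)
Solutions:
 g(x) = C1 - 7*x*log(x)/5 - 7*x*log(7)/5 + 7*x/5


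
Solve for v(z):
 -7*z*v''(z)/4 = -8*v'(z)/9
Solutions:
 v(z) = C1 + C2*z^(95/63)


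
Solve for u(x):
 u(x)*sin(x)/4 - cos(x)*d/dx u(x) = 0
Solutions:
 u(x) = C1/cos(x)^(1/4)


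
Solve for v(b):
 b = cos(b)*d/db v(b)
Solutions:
 v(b) = C1 + Integral(b/cos(b), b)


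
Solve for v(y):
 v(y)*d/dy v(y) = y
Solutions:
 v(y) = -sqrt(C1 + y^2)
 v(y) = sqrt(C1 + y^2)


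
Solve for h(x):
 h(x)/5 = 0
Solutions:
 h(x) = 0


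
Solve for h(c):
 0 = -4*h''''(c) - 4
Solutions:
 h(c) = C1 + C2*c + C3*c^2 + C4*c^3 - c^4/24


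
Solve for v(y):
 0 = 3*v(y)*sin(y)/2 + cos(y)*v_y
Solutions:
 v(y) = C1*cos(y)^(3/2)


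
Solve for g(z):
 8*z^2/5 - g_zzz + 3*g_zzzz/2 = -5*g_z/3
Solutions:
 g(z) = C1 + C2*exp(z*(4/(9*sqrt(1945) + 397)^(1/3) + 4 + (9*sqrt(1945) + 397)^(1/3))/18)*sin(sqrt(3)*z*(-(9*sqrt(1945) + 397)^(1/3) + 4/(9*sqrt(1945) + 397)^(1/3))/18) + C3*exp(z*(4/(9*sqrt(1945) + 397)^(1/3) + 4 + (9*sqrt(1945) + 397)^(1/3))/18)*cos(sqrt(3)*z*(-(9*sqrt(1945) + 397)^(1/3) + 4/(9*sqrt(1945) + 397)^(1/3))/18) + C4*exp(z*(-(9*sqrt(1945) + 397)^(1/3) - 4/(9*sqrt(1945) + 397)^(1/3) + 2)/9) - 8*z^3/25 - 144*z/125


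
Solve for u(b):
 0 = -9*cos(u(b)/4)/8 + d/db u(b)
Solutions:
 -9*b/8 - 2*log(sin(u(b)/4) - 1) + 2*log(sin(u(b)/4) + 1) = C1


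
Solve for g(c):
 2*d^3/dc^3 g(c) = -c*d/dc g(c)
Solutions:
 g(c) = C1 + Integral(C2*airyai(-2^(2/3)*c/2) + C3*airybi(-2^(2/3)*c/2), c)


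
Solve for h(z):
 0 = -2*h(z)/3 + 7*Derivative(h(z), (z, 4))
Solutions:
 h(z) = C1*exp(-2^(1/4)*21^(3/4)*z/21) + C2*exp(2^(1/4)*21^(3/4)*z/21) + C3*sin(2^(1/4)*21^(3/4)*z/21) + C4*cos(2^(1/4)*21^(3/4)*z/21)


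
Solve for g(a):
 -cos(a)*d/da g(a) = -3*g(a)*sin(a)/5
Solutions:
 g(a) = C1/cos(a)^(3/5)


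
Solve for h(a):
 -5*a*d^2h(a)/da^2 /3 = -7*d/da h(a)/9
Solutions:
 h(a) = C1 + C2*a^(22/15)


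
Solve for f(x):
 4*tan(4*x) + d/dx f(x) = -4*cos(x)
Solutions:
 f(x) = C1 + log(cos(4*x)) - 4*sin(x)


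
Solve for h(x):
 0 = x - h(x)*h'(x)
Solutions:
 h(x) = -sqrt(C1 + x^2)
 h(x) = sqrt(C1 + x^2)


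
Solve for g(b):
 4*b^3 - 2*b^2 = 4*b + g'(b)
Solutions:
 g(b) = C1 + b^4 - 2*b^3/3 - 2*b^2


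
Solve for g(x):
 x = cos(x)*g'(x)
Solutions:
 g(x) = C1 + Integral(x/cos(x), x)


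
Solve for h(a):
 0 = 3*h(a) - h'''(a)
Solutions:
 h(a) = C3*exp(3^(1/3)*a) + (C1*sin(3^(5/6)*a/2) + C2*cos(3^(5/6)*a/2))*exp(-3^(1/3)*a/2)


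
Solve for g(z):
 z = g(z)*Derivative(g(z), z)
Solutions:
 g(z) = -sqrt(C1 + z^2)
 g(z) = sqrt(C1 + z^2)


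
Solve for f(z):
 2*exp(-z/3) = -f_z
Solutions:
 f(z) = C1 + 6*exp(-z/3)


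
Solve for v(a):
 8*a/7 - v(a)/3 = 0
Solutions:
 v(a) = 24*a/7


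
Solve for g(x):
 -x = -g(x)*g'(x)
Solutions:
 g(x) = -sqrt(C1 + x^2)
 g(x) = sqrt(C1 + x^2)


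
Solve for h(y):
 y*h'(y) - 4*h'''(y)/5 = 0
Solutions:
 h(y) = C1 + Integral(C2*airyai(10^(1/3)*y/2) + C3*airybi(10^(1/3)*y/2), y)


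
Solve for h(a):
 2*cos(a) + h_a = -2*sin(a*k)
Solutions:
 h(a) = C1 - 2*sin(a) + 2*cos(a*k)/k


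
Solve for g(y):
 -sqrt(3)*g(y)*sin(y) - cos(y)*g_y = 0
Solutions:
 g(y) = C1*cos(y)^(sqrt(3))


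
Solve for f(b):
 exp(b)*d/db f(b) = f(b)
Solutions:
 f(b) = C1*exp(-exp(-b))


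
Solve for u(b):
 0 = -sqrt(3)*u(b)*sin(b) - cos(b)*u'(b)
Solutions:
 u(b) = C1*cos(b)^(sqrt(3))


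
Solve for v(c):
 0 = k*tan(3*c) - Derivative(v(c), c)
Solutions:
 v(c) = C1 - k*log(cos(3*c))/3


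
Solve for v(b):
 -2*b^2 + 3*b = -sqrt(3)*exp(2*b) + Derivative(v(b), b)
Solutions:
 v(b) = C1 - 2*b^3/3 + 3*b^2/2 + sqrt(3)*exp(2*b)/2


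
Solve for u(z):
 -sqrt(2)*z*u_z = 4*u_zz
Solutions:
 u(z) = C1 + C2*erf(2^(3/4)*z/4)


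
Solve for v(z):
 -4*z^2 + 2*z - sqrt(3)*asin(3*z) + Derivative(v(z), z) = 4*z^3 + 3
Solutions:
 v(z) = C1 + z^4 + 4*z^3/3 - z^2 + 3*z + sqrt(3)*(z*asin(3*z) + sqrt(1 - 9*z^2)/3)


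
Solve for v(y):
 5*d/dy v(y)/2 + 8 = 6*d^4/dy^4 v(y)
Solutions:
 v(y) = C1 + C4*exp(90^(1/3)*y/6) - 16*y/5 + (C2*sin(10^(1/3)*3^(1/6)*y/4) + C3*cos(10^(1/3)*3^(1/6)*y/4))*exp(-90^(1/3)*y/12)


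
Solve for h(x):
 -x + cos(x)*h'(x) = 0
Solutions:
 h(x) = C1 + Integral(x/cos(x), x)


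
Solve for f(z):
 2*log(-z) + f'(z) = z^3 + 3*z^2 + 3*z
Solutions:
 f(z) = C1 + z^4/4 + z^3 + 3*z^2/2 - 2*z*log(-z) + 2*z


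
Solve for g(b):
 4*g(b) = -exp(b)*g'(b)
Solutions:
 g(b) = C1*exp(4*exp(-b))


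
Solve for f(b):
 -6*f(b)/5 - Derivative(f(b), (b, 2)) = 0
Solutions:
 f(b) = C1*sin(sqrt(30)*b/5) + C2*cos(sqrt(30)*b/5)


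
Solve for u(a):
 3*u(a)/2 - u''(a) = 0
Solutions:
 u(a) = C1*exp(-sqrt(6)*a/2) + C2*exp(sqrt(6)*a/2)


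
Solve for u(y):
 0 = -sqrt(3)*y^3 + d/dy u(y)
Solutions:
 u(y) = C1 + sqrt(3)*y^4/4


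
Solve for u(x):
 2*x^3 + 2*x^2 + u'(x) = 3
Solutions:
 u(x) = C1 - x^4/2 - 2*x^3/3 + 3*x


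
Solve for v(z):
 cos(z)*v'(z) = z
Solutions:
 v(z) = C1 + Integral(z/cos(z), z)


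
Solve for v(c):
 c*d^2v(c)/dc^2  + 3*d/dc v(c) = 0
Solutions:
 v(c) = C1 + C2/c^2


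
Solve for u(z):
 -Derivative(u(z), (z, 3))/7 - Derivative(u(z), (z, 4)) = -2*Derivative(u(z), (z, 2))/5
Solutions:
 u(z) = C1 + C2*z + C3*exp(z*(-5 + sqrt(1985))/70) + C4*exp(-z*(5 + sqrt(1985))/70)


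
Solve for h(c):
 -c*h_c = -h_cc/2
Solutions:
 h(c) = C1 + C2*erfi(c)


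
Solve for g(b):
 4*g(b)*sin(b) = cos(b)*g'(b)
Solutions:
 g(b) = C1/cos(b)^4


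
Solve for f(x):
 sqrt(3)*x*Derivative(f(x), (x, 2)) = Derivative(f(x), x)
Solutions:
 f(x) = C1 + C2*x^(sqrt(3)/3 + 1)


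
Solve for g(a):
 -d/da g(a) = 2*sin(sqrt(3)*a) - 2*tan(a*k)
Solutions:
 g(a) = C1 + 2*Piecewise((-log(cos(a*k))/k, Ne(k, 0)), (0, True)) + 2*sqrt(3)*cos(sqrt(3)*a)/3


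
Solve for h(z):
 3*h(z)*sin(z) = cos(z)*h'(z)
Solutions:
 h(z) = C1/cos(z)^3


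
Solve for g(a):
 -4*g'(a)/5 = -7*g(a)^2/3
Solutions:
 g(a) = -12/(C1 + 35*a)


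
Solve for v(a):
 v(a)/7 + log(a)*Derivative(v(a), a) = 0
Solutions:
 v(a) = C1*exp(-li(a)/7)


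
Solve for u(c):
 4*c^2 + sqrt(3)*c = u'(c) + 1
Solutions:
 u(c) = C1 + 4*c^3/3 + sqrt(3)*c^2/2 - c


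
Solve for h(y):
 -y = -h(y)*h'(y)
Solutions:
 h(y) = -sqrt(C1 + y^2)
 h(y) = sqrt(C1 + y^2)


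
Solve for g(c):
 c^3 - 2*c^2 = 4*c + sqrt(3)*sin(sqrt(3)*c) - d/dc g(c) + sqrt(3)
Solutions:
 g(c) = C1 - c^4/4 + 2*c^3/3 + 2*c^2 + sqrt(3)*c - cos(sqrt(3)*c)


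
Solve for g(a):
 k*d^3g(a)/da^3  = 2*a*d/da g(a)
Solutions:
 g(a) = C1 + Integral(C2*airyai(2^(1/3)*a*(1/k)^(1/3)) + C3*airybi(2^(1/3)*a*(1/k)^(1/3)), a)


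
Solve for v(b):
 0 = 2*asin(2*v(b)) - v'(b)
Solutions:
 Integral(1/asin(2*_y), (_y, v(b))) = C1 + 2*b


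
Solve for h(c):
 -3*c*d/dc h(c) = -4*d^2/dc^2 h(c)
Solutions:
 h(c) = C1 + C2*erfi(sqrt(6)*c/4)


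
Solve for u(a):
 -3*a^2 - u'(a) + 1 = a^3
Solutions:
 u(a) = C1 - a^4/4 - a^3 + a


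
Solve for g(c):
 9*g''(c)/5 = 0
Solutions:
 g(c) = C1 + C2*c


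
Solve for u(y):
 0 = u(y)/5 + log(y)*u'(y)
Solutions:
 u(y) = C1*exp(-li(y)/5)


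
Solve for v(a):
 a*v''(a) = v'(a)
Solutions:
 v(a) = C1 + C2*a^2


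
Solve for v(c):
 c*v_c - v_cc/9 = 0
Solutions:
 v(c) = C1 + C2*erfi(3*sqrt(2)*c/2)


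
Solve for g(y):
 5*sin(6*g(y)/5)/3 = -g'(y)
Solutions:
 5*y/3 + 5*log(cos(6*g(y)/5) - 1)/12 - 5*log(cos(6*g(y)/5) + 1)/12 = C1


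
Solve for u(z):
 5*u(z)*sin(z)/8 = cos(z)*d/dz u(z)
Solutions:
 u(z) = C1/cos(z)^(5/8)


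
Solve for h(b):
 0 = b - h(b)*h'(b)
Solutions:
 h(b) = -sqrt(C1 + b^2)
 h(b) = sqrt(C1 + b^2)


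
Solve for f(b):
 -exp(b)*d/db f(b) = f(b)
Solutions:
 f(b) = C1*exp(exp(-b))


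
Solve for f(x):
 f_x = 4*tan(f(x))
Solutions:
 f(x) = pi - asin(C1*exp(4*x))
 f(x) = asin(C1*exp(4*x))


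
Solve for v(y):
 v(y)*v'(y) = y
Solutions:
 v(y) = -sqrt(C1 + y^2)
 v(y) = sqrt(C1 + y^2)


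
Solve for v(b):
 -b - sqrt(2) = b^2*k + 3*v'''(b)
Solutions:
 v(b) = C1 + C2*b + C3*b^2 - b^5*k/180 - b^4/72 - sqrt(2)*b^3/18


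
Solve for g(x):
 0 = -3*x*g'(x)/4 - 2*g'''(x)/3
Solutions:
 g(x) = C1 + Integral(C2*airyai(-3^(2/3)*x/2) + C3*airybi(-3^(2/3)*x/2), x)


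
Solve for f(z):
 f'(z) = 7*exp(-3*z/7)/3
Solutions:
 f(z) = C1 - 49*exp(-3*z/7)/9


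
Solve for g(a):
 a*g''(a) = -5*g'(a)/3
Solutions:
 g(a) = C1 + C2/a^(2/3)


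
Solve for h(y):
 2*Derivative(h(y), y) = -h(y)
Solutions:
 h(y) = C1*exp(-y/2)


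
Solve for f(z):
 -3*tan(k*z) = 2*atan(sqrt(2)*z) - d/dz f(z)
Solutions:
 f(z) = C1 + 2*z*atan(sqrt(2)*z) + 3*Piecewise((-log(cos(k*z))/k, Ne(k, 0)), (0, True)) - sqrt(2)*log(2*z^2 + 1)/2


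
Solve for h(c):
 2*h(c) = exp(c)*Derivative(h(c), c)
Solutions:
 h(c) = C1*exp(-2*exp(-c))


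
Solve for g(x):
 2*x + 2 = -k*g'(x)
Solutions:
 g(x) = C1 - x^2/k - 2*x/k


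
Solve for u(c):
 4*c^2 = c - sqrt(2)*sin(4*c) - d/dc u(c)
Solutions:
 u(c) = C1 - 4*c^3/3 + c^2/2 + sqrt(2)*cos(4*c)/4


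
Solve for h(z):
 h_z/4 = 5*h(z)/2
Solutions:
 h(z) = C1*exp(10*z)


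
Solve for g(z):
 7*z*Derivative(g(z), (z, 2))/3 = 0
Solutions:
 g(z) = C1 + C2*z


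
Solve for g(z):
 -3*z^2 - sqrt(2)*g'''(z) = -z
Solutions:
 g(z) = C1 + C2*z + C3*z^2 - sqrt(2)*z^5/40 + sqrt(2)*z^4/48


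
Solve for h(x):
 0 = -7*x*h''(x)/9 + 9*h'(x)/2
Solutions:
 h(x) = C1 + C2*x^(95/14)


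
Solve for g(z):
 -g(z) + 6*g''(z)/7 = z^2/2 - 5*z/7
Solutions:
 g(z) = C1*exp(-sqrt(42)*z/6) + C2*exp(sqrt(42)*z/6) - z^2/2 + 5*z/7 - 6/7


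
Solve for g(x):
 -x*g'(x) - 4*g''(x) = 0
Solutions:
 g(x) = C1 + C2*erf(sqrt(2)*x/4)


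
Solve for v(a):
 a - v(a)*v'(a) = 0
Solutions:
 v(a) = -sqrt(C1 + a^2)
 v(a) = sqrt(C1 + a^2)


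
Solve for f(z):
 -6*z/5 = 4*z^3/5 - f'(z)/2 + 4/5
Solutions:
 f(z) = C1 + 2*z^4/5 + 6*z^2/5 + 8*z/5


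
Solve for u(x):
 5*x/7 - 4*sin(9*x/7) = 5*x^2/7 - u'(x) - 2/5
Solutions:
 u(x) = C1 + 5*x^3/21 - 5*x^2/14 - 2*x/5 - 28*cos(9*x/7)/9


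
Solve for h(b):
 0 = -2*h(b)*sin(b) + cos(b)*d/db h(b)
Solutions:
 h(b) = C1/cos(b)^2


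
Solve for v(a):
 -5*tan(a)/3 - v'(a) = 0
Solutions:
 v(a) = C1 + 5*log(cos(a))/3


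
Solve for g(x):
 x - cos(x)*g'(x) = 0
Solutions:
 g(x) = C1 + Integral(x/cos(x), x)


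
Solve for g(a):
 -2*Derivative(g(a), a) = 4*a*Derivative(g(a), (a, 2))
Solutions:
 g(a) = C1 + C2*sqrt(a)


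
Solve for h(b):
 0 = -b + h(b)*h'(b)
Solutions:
 h(b) = -sqrt(C1 + b^2)
 h(b) = sqrt(C1 + b^2)


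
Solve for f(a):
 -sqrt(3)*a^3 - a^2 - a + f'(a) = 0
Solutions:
 f(a) = C1 + sqrt(3)*a^4/4 + a^3/3 + a^2/2


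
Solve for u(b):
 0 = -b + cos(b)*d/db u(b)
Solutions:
 u(b) = C1 + Integral(b/cos(b), b)


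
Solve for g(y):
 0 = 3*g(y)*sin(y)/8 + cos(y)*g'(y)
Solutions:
 g(y) = C1*cos(y)^(3/8)


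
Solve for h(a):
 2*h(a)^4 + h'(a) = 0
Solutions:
 h(a) = (-3^(2/3) - 3*3^(1/6)*I)*(1/(C1 + 2*a))^(1/3)/6
 h(a) = (-3^(2/3) + 3*3^(1/6)*I)*(1/(C1 + 2*a))^(1/3)/6
 h(a) = (1/(C1 + 6*a))^(1/3)


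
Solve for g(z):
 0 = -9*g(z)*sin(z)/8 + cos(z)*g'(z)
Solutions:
 g(z) = C1/cos(z)^(9/8)


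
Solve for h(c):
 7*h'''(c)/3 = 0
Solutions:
 h(c) = C1 + C2*c + C3*c^2


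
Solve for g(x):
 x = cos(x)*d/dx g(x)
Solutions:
 g(x) = C1 + Integral(x/cos(x), x)


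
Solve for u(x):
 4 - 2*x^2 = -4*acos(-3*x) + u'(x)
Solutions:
 u(x) = C1 - 2*x^3/3 + 4*x*acos(-3*x) + 4*x + 4*sqrt(1 - 9*x^2)/3


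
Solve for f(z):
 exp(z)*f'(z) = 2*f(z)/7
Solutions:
 f(z) = C1*exp(-2*exp(-z)/7)


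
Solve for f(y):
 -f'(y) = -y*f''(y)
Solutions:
 f(y) = C1 + C2*y^2


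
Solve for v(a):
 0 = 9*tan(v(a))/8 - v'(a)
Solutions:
 v(a) = pi - asin(C1*exp(9*a/8))
 v(a) = asin(C1*exp(9*a/8))


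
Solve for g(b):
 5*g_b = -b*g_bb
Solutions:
 g(b) = C1 + C2/b^4


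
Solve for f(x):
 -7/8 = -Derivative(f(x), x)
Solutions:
 f(x) = C1 + 7*x/8


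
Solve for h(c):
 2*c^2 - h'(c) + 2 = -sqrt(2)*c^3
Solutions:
 h(c) = C1 + sqrt(2)*c^4/4 + 2*c^3/3 + 2*c


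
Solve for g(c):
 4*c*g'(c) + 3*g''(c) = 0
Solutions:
 g(c) = C1 + C2*erf(sqrt(6)*c/3)


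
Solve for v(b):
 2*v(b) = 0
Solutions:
 v(b) = 0


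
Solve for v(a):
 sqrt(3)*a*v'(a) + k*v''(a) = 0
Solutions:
 v(a) = C1 + C2*sqrt(k)*erf(sqrt(2)*3^(1/4)*a*sqrt(1/k)/2)


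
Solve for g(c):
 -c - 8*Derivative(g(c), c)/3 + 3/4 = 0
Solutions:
 g(c) = C1 - 3*c^2/16 + 9*c/32


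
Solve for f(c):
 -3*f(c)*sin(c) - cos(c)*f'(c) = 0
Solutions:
 f(c) = C1*cos(c)^3


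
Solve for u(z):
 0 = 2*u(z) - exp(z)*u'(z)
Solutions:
 u(z) = C1*exp(-2*exp(-z))


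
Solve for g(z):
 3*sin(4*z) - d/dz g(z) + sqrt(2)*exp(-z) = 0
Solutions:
 g(z) = C1 - 3*cos(4*z)/4 - sqrt(2)*exp(-z)


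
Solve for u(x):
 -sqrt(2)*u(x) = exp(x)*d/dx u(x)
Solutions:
 u(x) = C1*exp(sqrt(2)*exp(-x))


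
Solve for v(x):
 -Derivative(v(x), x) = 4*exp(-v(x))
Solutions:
 v(x) = log(C1 - 4*x)


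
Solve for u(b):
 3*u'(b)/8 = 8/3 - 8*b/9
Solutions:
 u(b) = C1 - 32*b^2/27 + 64*b/9


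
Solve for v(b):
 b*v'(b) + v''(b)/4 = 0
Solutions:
 v(b) = C1 + C2*erf(sqrt(2)*b)


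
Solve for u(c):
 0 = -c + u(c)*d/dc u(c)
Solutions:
 u(c) = -sqrt(C1 + c^2)
 u(c) = sqrt(C1 + c^2)


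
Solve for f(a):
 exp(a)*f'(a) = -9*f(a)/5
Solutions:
 f(a) = C1*exp(9*exp(-a)/5)


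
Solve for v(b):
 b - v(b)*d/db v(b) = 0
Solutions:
 v(b) = -sqrt(C1 + b^2)
 v(b) = sqrt(C1 + b^2)


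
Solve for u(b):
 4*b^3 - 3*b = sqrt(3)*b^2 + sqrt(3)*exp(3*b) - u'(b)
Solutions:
 u(b) = C1 - b^4 + sqrt(3)*b^3/3 + 3*b^2/2 + sqrt(3)*exp(3*b)/3


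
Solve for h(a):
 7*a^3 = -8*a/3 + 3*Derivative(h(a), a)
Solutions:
 h(a) = C1 + 7*a^4/12 + 4*a^2/9


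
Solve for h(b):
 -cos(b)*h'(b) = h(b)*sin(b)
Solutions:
 h(b) = C1*cos(b)


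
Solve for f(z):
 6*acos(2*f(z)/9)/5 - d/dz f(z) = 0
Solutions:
 Integral(1/acos(2*_y/9), (_y, f(z))) = C1 + 6*z/5


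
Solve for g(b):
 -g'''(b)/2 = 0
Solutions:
 g(b) = C1 + C2*b + C3*b^2


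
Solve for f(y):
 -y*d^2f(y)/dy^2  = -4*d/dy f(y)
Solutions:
 f(y) = C1 + C2*y^5


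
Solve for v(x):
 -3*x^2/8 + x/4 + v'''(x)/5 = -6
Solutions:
 v(x) = C1 + C2*x + C3*x^2 + x^5/32 - 5*x^4/96 - 5*x^3


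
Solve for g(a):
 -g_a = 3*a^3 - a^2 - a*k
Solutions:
 g(a) = C1 - 3*a^4/4 + a^3/3 + a^2*k/2


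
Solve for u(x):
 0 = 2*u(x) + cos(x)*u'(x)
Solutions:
 u(x) = C1*(sin(x) - 1)/(sin(x) + 1)


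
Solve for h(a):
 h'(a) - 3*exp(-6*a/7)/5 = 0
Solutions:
 h(a) = C1 - 7*exp(-6*a/7)/10


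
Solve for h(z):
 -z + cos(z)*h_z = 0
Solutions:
 h(z) = C1 + Integral(z/cos(z), z)


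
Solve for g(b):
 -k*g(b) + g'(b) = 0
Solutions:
 g(b) = C1*exp(b*k)


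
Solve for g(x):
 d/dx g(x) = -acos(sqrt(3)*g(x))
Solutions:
 Integral(1/acos(sqrt(3)*_y), (_y, g(x))) = C1 - x


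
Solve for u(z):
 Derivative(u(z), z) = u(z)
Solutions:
 u(z) = C1*exp(z)


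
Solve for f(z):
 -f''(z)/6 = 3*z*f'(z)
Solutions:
 f(z) = C1 + C2*erf(3*z)


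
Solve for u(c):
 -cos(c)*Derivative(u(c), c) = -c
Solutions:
 u(c) = C1 + Integral(c/cos(c), c)


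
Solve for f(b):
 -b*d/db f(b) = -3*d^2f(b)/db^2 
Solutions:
 f(b) = C1 + C2*erfi(sqrt(6)*b/6)


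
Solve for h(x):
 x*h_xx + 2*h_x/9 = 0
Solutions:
 h(x) = C1 + C2*x^(7/9)


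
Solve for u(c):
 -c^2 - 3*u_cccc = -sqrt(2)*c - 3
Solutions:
 u(c) = C1 + C2*c + C3*c^2 + C4*c^3 - c^6/1080 + sqrt(2)*c^5/360 + c^4/24


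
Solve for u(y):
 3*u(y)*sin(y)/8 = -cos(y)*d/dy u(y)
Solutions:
 u(y) = C1*cos(y)^(3/8)


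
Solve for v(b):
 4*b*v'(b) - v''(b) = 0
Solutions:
 v(b) = C1 + C2*erfi(sqrt(2)*b)


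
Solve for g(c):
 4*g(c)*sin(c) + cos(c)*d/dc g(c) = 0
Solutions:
 g(c) = C1*cos(c)^4


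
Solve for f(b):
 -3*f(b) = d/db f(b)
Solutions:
 f(b) = C1*exp(-3*b)


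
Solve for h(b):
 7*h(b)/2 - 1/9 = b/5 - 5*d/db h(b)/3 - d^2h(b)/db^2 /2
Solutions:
 h(b) = 2*b/35 + (C1*sin(sqrt(38)*b/3) + C2*cos(sqrt(38)*b/3))*exp(-5*b/3) + 2/441


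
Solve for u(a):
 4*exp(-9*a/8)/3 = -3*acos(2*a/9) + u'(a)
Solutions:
 u(a) = C1 + 3*a*acos(2*a/9) - 3*sqrt(81 - 4*a^2)/2 - 32*exp(-9*a/8)/27


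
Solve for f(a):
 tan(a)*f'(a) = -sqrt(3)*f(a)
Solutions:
 f(a) = C1/sin(a)^(sqrt(3))


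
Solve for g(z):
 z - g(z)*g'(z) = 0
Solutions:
 g(z) = -sqrt(C1 + z^2)
 g(z) = sqrt(C1 + z^2)


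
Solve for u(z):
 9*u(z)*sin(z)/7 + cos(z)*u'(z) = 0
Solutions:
 u(z) = C1*cos(z)^(9/7)


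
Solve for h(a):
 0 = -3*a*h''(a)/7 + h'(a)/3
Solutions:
 h(a) = C1 + C2*a^(16/9)


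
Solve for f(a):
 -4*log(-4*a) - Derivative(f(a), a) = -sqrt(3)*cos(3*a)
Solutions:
 f(a) = C1 - 4*a*log(-a) - 8*a*log(2) + 4*a + sqrt(3)*sin(3*a)/3


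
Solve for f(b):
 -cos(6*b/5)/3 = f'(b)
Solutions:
 f(b) = C1 - 5*sin(6*b/5)/18


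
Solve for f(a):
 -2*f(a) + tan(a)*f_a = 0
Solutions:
 f(a) = C1*sin(a)^2


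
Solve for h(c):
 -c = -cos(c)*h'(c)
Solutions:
 h(c) = C1 + Integral(c/cos(c), c)


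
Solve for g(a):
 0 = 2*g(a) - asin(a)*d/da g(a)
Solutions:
 g(a) = C1*exp(2*Integral(1/asin(a), a))


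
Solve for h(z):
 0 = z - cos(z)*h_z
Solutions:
 h(z) = C1 + Integral(z/cos(z), z)


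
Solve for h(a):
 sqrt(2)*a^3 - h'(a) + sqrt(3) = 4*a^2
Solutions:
 h(a) = C1 + sqrt(2)*a^4/4 - 4*a^3/3 + sqrt(3)*a


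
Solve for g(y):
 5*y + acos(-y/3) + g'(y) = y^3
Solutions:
 g(y) = C1 + y^4/4 - 5*y^2/2 - y*acos(-y/3) - sqrt(9 - y^2)


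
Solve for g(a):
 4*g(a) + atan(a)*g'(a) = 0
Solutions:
 g(a) = C1*exp(-4*Integral(1/atan(a), a))


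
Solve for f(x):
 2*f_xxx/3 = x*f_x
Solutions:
 f(x) = C1 + Integral(C2*airyai(2^(2/3)*3^(1/3)*x/2) + C3*airybi(2^(2/3)*3^(1/3)*x/2), x)


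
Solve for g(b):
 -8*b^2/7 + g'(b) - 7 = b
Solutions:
 g(b) = C1 + 8*b^3/21 + b^2/2 + 7*b


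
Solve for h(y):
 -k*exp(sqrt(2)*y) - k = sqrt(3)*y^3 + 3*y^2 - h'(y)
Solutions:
 h(y) = C1 + k*y + sqrt(2)*k*exp(sqrt(2)*y)/2 + sqrt(3)*y^4/4 + y^3


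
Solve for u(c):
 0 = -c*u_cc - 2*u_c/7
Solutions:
 u(c) = C1 + C2*c^(5/7)


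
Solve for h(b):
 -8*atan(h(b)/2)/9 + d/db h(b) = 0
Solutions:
 Integral(1/atan(_y/2), (_y, h(b))) = C1 + 8*b/9


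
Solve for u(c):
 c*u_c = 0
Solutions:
 u(c) = C1


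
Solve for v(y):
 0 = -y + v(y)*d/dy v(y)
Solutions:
 v(y) = -sqrt(C1 + y^2)
 v(y) = sqrt(C1 + y^2)


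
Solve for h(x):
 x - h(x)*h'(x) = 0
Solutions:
 h(x) = -sqrt(C1 + x^2)
 h(x) = sqrt(C1 + x^2)


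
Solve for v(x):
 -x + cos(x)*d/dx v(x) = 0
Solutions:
 v(x) = C1 + Integral(x/cos(x), x)


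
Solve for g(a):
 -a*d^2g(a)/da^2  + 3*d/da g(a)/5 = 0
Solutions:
 g(a) = C1 + C2*a^(8/5)


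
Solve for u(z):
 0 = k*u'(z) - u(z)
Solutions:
 u(z) = C1*exp(z/k)


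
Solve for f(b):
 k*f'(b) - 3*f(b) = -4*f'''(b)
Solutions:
 f(b) = C1*exp(b*(-k/((-3^(1/3) + 3^(5/6)*I)*(sqrt(3)*sqrt(k^3 + 243) + 27)^(1/3)) - 3^(1/3)*(sqrt(3)*sqrt(k^3 + 243) + 27)^(1/3)/12 + 3^(5/6)*I*(sqrt(3)*sqrt(k^3 + 243) + 27)^(1/3)/12)) + C2*exp(b*(k/((3^(1/3) + 3^(5/6)*I)*(sqrt(3)*sqrt(k^3 + 243) + 27)^(1/3)) - 3^(1/3)*(sqrt(3)*sqrt(k^3 + 243) + 27)^(1/3)/12 - 3^(5/6)*I*(sqrt(3)*sqrt(k^3 + 243) + 27)^(1/3)/12)) + C3*exp(3^(1/3)*b*(-3^(1/3)*k/(sqrt(3)*sqrt(k^3 + 243) + 27)^(1/3) + (sqrt(3)*sqrt(k^3 + 243) + 27)^(1/3))/6)


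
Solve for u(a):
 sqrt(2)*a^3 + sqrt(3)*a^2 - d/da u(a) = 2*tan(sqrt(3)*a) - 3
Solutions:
 u(a) = C1 + sqrt(2)*a^4/4 + sqrt(3)*a^3/3 + 3*a + 2*sqrt(3)*log(cos(sqrt(3)*a))/3


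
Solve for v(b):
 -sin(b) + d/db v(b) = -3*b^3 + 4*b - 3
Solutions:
 v(b) = C1 - 3*b^4/4 + 2*b^2 - 3*b - cos(b)


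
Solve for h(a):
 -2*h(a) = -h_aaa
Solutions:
 h(a) = C3*exp(2^(1/3)*a) + (C1*sin(2^(1/3)*sqrt(3)*a/2) + C2*cos(2^(1/3)*sqrt(3)*a/2))*exp(-2^(1/3)*a/2)


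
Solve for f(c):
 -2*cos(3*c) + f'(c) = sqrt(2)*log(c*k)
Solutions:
 f(c) = C1 + sqrt(2)*c*(log(c*k) - 1) + 2*sin(3*c)/3


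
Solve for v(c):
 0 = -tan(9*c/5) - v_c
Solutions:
 v(c) = C1 + 5*log(cos(9*c/5))/9


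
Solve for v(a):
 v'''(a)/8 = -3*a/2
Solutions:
 v(a) = C1 + C2*a + C3*a^2 - a^4/2


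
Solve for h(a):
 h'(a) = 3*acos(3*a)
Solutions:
 h(a) = C1 + 3*a*acos(3*a) - sqrt(1 - 9*a^2)


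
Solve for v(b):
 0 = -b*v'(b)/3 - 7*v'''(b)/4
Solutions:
 v(b) = C1 + Integral(C2*airyai(-42^(2/3)*b/21) + C3*airybi(-42^(2/3)*b/21), b)


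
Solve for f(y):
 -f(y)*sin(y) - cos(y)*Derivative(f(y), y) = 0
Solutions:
 f(y) = C1*cos(y)


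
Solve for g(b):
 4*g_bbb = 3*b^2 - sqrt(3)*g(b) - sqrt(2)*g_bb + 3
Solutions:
 g(b) = C1*exp(b*(-2*sqrt(2) + 2^(2/3)/(sqrt(2) + 108*sqrt(3) + sqrt(-2 + (sqrt(2) + 108*sqrt(3))^2))^(1/3) + 2^(1/3)*(sqrt(2) + 108*sqrt(3) + sqrt(-2 + (sqrt(2) + 108*sqrt(3))^2))^(1/3))/24)*sin(2^(1/3)*sqrt(3)*b*(-(sqrt(2) + 108*sqrt(3) + sqrt(-2 + (sqrt(2) + 108*sqrt(3))^2))^(1/3) + 2^(1/3)/(sqrt(2) + 108*sqrt(3) + sqrt(-2 + (sqrt(2) + 108*sqrt(3))^2))^(1/3))/24) + C2*exp(b*(-2*sqrt(2) + 2^(2/3)/(sqrt(2) + 108*sqrt(3) + sqrt(-2 + (sqrt(2) + 108*sqrt(3))^2))^(1/3) + 2^(1/3)*(sqrt(2) + 108*sqrt(3) + sqrt(-2 + (sqrt(2) + 108*sqrt(3))^2))^(1/3))/24)*cos(2^(1/3)*sqrt(3)*b*(-(sqrt(2) + 108*sqrt(3) + sqrt(-2 + (sqrt(2) + 108*sqrt(3))^2))^(1/3) + 2^(1/3)/(sqrt(2) + 108*sqrt(3) + sqrt(-2 + (sqrt(2) + 108*sqrt(3))^2))^(1/3))/24) + C3*exp(-b*(2^(2/3)/(sqrt(2) + 108*sqrt(3) + sqrt(-2 + (sqrt(2) + 108*sqrt(3))^2))^(1/3) + sqrt(2) + 2^(1/3)*(sqrt(2) + 108*sqrt(3) + sqrt(-2 + (sqrt(2) + 108*sqrt(3))^2))^(1/3))/12) + sqrt(3)*b^2 - 2*sqrt(2) + sqrt(3)


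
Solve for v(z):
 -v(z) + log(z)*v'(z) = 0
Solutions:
 v(z) = C1*exp(li(z))


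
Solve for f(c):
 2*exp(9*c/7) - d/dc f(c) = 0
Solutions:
 f(c) = C1 + 14*exp(9*c/7)/9


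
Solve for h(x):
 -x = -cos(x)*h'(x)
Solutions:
 h(x) = C1 + Integral(x/cos(x), x)


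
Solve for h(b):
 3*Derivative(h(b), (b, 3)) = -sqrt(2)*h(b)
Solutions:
 h(b) = C3*exp(-2^(1/6)*3^(2/3)*b/3) + (C1*sin(6^(1/6)*b/2) + C2*cos(6^(1/6)*b/2))*exp(2^(1/6)*3^(2/3)*b/6)


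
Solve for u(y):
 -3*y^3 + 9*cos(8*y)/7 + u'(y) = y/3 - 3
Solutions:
 u(y) = C1 + 3*y^4/4 + y^2/6 - 3*y - 9*sin(8*y)/56


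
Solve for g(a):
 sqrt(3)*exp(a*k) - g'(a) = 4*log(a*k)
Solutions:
 g(a) = C1 - 4*a*log(a*k) + 4*a + Piecewise((sqrt(3)*exp(a*k)/k, Ne(k, 0)), (sqrt(3)*a, True))


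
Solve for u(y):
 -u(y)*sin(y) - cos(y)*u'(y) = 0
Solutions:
 u(y) = C1*cos(y)


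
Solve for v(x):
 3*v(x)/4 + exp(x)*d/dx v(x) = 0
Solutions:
 v(x) = C1*exp(3*exp(-x)/4)


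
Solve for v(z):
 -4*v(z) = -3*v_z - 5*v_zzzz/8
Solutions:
 v(z) = C1*exp(z*(-10^(2/3)*(19 + 3*sqrt(129))^(1/3) + 20*10^(1/3)/(19 + 3*sqrt(129))^(1/3) + 20)/30)*sin(10^(1/3)*sqrt(3)*z*(20/(19 + 3*sqrt(129))^(1/3) + 10^(1/3)*(19 + 3*sqrt(129))^(1/3))/30) + C2*exp(z*(-10^(2/3)*(19 + 3*sqrt(129))^(1/3) + 20*10^(1/3)/(19 + 3*sqrt(129))^(1/3) + 20)/30)*cos(10^(1/3)*sqrt(3)*z*(20/(19 + 3*sqrt(129))^(1/3) + 10^(1/3)*(19 + 3*sqrt(129))^(1/3))/30) + C3*exp(-2*z) + C4*exp(z*(-20*10^(1/3)/(19 + 3*sqrt(129))^(1/3) + 10 + 10^(2/3)*(19 + 3*sqrt(129))^(1/3))/15)


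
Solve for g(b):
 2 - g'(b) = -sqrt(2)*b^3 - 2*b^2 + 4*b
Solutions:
 g(b) = C1 + sqrt(2)*b^4/4 + 2*b^3/3 - 2*b^2 + 2*b


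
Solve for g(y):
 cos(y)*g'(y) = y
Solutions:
 g(y) = C1 + Integral(y/cos(y), y)


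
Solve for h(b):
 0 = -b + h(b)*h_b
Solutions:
 h(b) = -sqrt(C1 + b^2)
 h(b) = sqrt(C1 + b^2)


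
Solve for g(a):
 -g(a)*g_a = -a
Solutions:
 g(a) = -sqrt(C1 + a^2)
 g(a) = sqrt(C1 + a^2)


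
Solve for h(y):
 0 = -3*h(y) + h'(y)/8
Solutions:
 h(y) = C1*exp(24*y)


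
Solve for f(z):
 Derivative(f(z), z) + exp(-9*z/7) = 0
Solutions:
 f(z) = C1 + 7*exp(-9*z/7)/9


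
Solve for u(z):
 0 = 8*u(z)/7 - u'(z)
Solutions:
 u(z) = C1*exp(8*z/7)


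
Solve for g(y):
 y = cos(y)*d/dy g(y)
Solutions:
 g(y) = C1 + Integral(y/cos(y), y)


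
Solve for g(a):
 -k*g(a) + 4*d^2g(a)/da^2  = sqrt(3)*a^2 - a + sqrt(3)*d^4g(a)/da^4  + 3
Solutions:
 g(a) = C1*exp(-3^(3/4)*a*sqrt(2 - sqrt(-sqrt(3)*k + 4))/3) + C2*exp(3^(3/4)*a*sqrt(2 - sqrt(-sqrt(3)*k + 4))/3) + C3*exp(-3^(3/4)*a*sqrt(sqrt(-sqrt(3)*k + 4) + 2)/3) + C4*exp(3^(3/4)*a*sqrt(sqrt(-sqrt(3)*k + 4) + 2)/3) - sqrt(3)*a^2/k + a/k - 3/k - 8*sqrt(3)/k^2


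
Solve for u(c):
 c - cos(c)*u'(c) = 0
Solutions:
 u(c) = C1 + Integral(c/cos(c), c)


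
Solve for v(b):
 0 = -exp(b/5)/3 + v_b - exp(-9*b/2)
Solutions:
 v(b) = C1 + 5*exp(b/5)/3 - 2*exp(-9*b/2)/9


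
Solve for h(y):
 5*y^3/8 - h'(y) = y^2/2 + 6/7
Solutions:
 h(y) = C1 + 5*y^4/32 - y^3/6 - 6*y/7


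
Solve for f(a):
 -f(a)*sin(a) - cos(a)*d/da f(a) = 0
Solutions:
 f(a) = C1*cos(a)


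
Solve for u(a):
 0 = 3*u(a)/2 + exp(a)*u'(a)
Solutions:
 u(a) = C1*exp(3*exp(-a)/2)


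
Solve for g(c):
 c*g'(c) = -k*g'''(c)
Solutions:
 g(c) = C1 + Integral(C2*airyai(c*(-1/k)^(1/3)) + C3*airybi(c*(-1/k)^(1/3)), c)


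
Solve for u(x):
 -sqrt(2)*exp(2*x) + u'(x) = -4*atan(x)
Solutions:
 u(x) = C1 - 4*x*atan(x) + sqrt(2)*exp(2*x)/2 + 2*log(x^2 + 1)


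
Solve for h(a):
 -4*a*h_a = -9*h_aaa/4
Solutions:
 h(a) = C1 + Integral(C2*airyai(2*6^(1/3)*a/3) + C3*airybi(2*6^(1/3)*a/3), a)


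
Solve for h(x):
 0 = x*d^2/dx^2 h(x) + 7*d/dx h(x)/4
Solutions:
 h(x) = C1 + C2/x^(3/4)


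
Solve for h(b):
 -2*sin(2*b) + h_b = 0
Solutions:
 h(b) = C1 - cos(2*b)


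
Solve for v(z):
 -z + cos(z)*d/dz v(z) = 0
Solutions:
 v(z) = C1 + Integral(z/cos(z), z)


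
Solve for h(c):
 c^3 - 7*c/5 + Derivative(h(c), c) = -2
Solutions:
 h(c) = C1 - c^4/4 + 7*c^2/10 - 2*c


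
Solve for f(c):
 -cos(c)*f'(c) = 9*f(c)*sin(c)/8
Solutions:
 f(c) = C1*cos(c)^(9/8)


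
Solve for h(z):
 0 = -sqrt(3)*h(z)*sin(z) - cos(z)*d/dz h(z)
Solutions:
 h(z) = C1*cos(z)^(sqrt(3))


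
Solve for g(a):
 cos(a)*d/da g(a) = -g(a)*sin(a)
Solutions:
 g(a) = C1*cos(a)


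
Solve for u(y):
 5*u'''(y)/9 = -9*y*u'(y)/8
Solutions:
 u(y) = C1 + Integral(C2*airyai(-3*3^(1/3)*5^(2/3)*y/10) + C3*airybi(-3*3^(1/3)*5^(2/3)*y/10), y)


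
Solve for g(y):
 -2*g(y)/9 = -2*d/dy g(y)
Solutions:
 g(y) = C1*exp(y/9)


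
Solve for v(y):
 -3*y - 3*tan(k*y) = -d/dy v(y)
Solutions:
 v(y) = C1 + 3*y^2/2 + 3*Piecewise((-log(cos(k*y))/k, Ne(k, 0)), (0, True))


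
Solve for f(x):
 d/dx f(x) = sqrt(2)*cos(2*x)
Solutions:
 f(x) = C1 + sqrt(2)*sin(2*x)/2


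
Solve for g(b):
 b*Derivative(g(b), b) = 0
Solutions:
 g(b) = C1


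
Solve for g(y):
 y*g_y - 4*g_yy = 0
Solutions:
 g(y) = C1 + C2*erfi(sqrt(2)*y/4)


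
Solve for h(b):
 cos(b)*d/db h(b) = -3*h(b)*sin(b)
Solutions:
 h(b) = C1*cos(b)^3


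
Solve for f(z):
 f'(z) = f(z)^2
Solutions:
 f(z) = -1/(C1 + z)


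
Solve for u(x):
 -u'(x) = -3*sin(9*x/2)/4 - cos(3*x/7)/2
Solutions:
 u(x) = C1 + 7*sin(3*x/7)/6 - cos(9*x/2)/6


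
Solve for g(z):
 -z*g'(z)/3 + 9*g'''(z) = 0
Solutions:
 g(z) = C1 + Integral(C2*airyai(z/3) + C3*airybi(z/3), z)


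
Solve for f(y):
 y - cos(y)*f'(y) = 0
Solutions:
 f(y) = C1 + Integral(y/cos(y), y)


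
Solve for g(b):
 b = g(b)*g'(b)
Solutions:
 g(b) = -sqrt(C1 + b^2)
 g(b) = sqrt(C1 + b^2)


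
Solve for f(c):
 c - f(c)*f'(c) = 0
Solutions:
 f(c) = -sqrt(C1 + c^2)
 f(c) = sqrt(C1 + c^2)


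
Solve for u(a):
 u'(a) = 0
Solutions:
 u(a) = C1


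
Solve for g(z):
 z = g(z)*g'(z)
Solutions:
 g(z) = -sqrt(C1 + z^2)
 g(z) = sqrt(C1 + z^2)


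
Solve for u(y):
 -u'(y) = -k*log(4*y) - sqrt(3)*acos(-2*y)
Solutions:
 u(y) = C1 + k*y*(log(y) - 1) + 2*k*y*log(2) + sqrt(3)*(y*acos(-2*y) + sqrt(1 - 4*y^2)/2)


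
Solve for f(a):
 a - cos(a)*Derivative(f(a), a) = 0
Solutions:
 f(a) = C1 + Integral(a/cos(a), a)


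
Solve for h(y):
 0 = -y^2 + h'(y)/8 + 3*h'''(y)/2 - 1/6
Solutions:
 h(y) = C1 + C2*sin(sqrt(3)*y/6) + C3*cos(sqrt(3)*y/6) + 8*y^3/3 - 572*y/3


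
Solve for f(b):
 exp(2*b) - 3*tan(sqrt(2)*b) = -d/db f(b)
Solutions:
 f(b) = C1 - exp(2*b)/2 - 3*sqrt(2)*log(cos(sqrt(2)*b))/2


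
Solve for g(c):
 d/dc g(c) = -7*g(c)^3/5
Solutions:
 g(c) = -sqrt(10)*sqrt(-1/(C1 - 7*c))/2
 g(c) = sqrt(10)*sqrt(-1/(C1 - 7*c))/2


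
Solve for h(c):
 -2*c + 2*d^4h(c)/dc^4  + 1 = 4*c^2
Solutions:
 h(c) = C1 + C2*c + C3*c^2 + C4*c^3 + c^6/180 + c^5/120 - c^4/48


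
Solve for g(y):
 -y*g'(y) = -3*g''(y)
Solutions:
 g(y) = C1 + C2*erfi(sqrt(6)*y/6)


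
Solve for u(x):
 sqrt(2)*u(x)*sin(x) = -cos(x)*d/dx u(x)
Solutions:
 u(x) = C1*cos(x)^(sqrt(2))


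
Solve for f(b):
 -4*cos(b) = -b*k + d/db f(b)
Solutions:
 f(b) = C1 + b^2*k/2 - 4*sin(b)


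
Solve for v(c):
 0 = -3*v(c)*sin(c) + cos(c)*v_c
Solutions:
 v(c) = C1/cos(c)^3


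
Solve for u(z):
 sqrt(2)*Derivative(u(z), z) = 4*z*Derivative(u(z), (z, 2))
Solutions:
 u(z) = C1 + C2*z^(sqrt(2)/4 + 1)


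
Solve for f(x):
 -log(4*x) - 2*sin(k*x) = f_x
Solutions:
 f(x) = C1 - x*log(x) - 2*x*log(2) + x - 2*Piecewise((-cos(k*x)/k, Ne(k, 0)), (0, True))


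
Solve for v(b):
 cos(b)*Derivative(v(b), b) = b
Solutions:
 v(b) = C1 + Integral(b/cos(b), b)


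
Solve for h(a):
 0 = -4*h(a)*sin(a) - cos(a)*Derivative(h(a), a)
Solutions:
 h(a) = C1*cos(a)^4


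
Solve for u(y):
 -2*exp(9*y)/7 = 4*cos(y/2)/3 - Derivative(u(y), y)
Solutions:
 u(y) = C1 + 2*exp(9*y)/63 + 8*sin(y/2)/3


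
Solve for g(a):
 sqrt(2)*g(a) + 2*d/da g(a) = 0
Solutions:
 g(a) = C1*exp(-sqrt(2)*a/2)


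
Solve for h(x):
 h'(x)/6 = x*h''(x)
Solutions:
 h(x) = C1 + C2*x^(7/6)


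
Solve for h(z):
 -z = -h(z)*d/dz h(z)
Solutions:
 h(z) = -sqrt(C1 + z^2)
 h(z) = sqrt(C1 + z^2)


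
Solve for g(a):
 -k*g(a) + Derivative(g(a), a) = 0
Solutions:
 g(a) = C1*exp(a*k)


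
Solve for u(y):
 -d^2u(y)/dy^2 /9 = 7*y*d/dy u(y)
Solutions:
 u(y) = C1 + C2*erf(3*sqrt(14)*y/2)


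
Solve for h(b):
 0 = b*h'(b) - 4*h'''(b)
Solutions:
 h(b) = C1 + Integral(C2*airyai(2^(1/3)*b/2) + C3*airybi(2^(1/3)*b/2), b)


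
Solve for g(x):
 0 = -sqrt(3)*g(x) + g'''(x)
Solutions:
 g(x) = C3*exp(3^(1/6)*x) + (C1*sin(3^(2/3)*x/2) + C2*cos(3^(2/3)*x/2))*exp(-3^(1/6)*x/2)


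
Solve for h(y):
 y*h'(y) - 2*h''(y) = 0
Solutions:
 h(y) = C1 + C2*erfi(y/2)


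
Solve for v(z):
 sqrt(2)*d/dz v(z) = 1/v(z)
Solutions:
 v(z) = -sqrt(C1 + sqrt(2)*z)
 v(z) = sqrt(C1 + sqrt(2)*z)


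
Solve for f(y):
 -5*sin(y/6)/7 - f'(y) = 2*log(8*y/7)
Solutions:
 f(y) = C1 - 2*y*log(y) - 6*y*log(2) + 2*y + 2*y*log(7) + 30*cos(y/6)/7


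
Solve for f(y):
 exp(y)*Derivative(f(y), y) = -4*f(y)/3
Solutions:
 f(y) = C1*exp(4*exp(-y)/3)


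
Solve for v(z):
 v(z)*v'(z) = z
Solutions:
 v(z) = -sqrt(C1 + z^2)
 v(z) = sqrt(C1 + z^2)


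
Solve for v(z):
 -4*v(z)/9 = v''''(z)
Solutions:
 v(z) = (C1*sin(sqrt(3)*z/3) + C2*cos(sqrt(3)*z/3))*exp(-sqrt(3)*z/3) + (C3*sin(sqrt(3)*z/3) + C4*cos(sqrt(3)*z/3))*exp(sqrt(3)*z/3)


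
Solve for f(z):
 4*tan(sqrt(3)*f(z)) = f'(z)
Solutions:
 f(z) = sqrt(3)*(pi - asin(C1*exp(4*sqrt(3)*z)))/3
 f(z) = sqrt(3)*asin(C1*exp(4*sqrt(3)*z))/3


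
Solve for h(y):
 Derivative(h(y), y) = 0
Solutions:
 h(y) = C1


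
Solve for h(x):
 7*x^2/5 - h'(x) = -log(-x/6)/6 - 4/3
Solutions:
 h(x) = C1 + 7*x^3/15 + x*log(-x)/6 + x*(7 - log(6))/6


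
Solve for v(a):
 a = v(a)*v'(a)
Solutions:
 v(a) = -sqrt(C1 + a^2)
 v(a) = sqrt(C1 + a^2)


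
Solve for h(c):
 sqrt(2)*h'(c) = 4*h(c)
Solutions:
 h(c) = C1*exp(2*sqrt(2)*c)


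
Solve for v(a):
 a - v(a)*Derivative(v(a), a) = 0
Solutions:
 v(a) = -sqrt(C1 + a^2)
 v(a) = sqrt(C1 + a^2)


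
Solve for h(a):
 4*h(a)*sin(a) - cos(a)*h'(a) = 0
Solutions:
 h(a) = C1/cos(a)^4


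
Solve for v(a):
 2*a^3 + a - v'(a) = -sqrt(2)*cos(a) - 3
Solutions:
 v(a) = C1 + a^4/2 + a^2/2 + 3*a + sqrt(2)*sin(a)


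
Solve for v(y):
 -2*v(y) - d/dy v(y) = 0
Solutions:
 v(y) = C1*exp(-2*y)


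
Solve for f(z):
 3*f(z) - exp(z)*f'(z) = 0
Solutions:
 f(z) = C1*exp(-3*exp(-z))


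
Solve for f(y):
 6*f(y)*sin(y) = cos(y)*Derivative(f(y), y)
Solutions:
 f(y) = C1/cos(y)^6


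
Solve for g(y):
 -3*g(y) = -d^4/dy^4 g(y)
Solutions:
 g(y) = C1*exp(-3^(1/4)*y) + C2*exp(3^(1/4)*y) + C3*sin(3^(1/4)*y) + C4*cos(3^(1/4)*y)


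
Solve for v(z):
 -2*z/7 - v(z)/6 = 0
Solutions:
 v(z) = -12*z/7


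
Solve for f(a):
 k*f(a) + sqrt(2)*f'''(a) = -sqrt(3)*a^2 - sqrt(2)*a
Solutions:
 f(a) = C1*exp(2^(5/6)*a*(-k)^(1/3)/2) + C2*exp(2^(5/6)*a*(-k)^(1/3)*(-1 + sqrt(3)*I)/4) + C3*exp(-2^(5/6)*a*(-k)^(1/3)*(1 + sqrt(3)*I)/4) - sqrt(3)*a^2/k - sqrt(2)*a/k


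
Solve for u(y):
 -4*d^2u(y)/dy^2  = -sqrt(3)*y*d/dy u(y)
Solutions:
 u(y) = C1 + C2*erfi(sqrt(2)*3^(1/4)*y/4)


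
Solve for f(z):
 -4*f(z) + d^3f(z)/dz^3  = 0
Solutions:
 f(z) = C3*exp(2^(2/3)*z) + (C1*sin(2^(2/3)*sqrt(3)*z/2) + C2*cos(2^(2/3)*sqrt(3)*z/2))*exp(-2^(2/3)*z/2)


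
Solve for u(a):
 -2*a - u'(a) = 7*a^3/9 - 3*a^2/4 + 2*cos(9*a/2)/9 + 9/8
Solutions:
 u(a) = C1 - 7*a^4/36 + a^3/4 - a^2 - 9*a/8 - 4*sin(9*a/2)/81


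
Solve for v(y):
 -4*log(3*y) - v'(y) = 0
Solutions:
 v(y) = C1 - 4*y*log(y) - y*log(81) + 4*y


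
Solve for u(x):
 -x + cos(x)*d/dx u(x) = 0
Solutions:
 u(x) = C1 + Integral(x/cos(x), x)


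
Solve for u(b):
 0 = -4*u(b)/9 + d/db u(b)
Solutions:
 u(b) = C1*exp(4*b/9)


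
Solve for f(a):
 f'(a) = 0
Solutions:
 f(a) = C1


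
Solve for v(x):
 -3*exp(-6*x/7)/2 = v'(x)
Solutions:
 v(x) = C1 + 7*exp(-6*x/7)/4


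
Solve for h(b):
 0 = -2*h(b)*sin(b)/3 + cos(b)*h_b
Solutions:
 h(b) = C1/cos(b)^(2/3)


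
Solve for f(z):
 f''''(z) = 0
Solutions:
 f(z) = C1 + C2*z + C3*z^2 + C4*z^3


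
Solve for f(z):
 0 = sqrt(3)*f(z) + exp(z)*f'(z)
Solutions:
 f(z) = C1*exp(sqrt(3)*exp(-z))


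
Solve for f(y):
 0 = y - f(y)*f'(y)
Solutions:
 f(y) = -sqrt(C1 + y^2)
 f(y) = sqrt(C1 + y^2)


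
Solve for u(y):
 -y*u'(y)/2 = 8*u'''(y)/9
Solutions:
 u(y) = C1 + Integral(C2*airyai(-6^(2/3)*y/4) + C3*airybi(-6^(2/3)*y/4), y)


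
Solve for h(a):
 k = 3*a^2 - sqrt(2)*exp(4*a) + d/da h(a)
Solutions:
 h(a) = C1 - a^3 + a*k + sqrt(2)*exp(4*a)/4


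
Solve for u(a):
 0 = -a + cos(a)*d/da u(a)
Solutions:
 u(a) = C1 + Integral(a/cos(a), a)


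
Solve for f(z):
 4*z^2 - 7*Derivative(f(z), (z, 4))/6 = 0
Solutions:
 f(z) = C1 + C2*z + C3*z^2 + C4*z^3 + z^6/105


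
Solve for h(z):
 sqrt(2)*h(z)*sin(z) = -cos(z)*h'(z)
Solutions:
 h(z) = C1*cos(z)^(sqrt(2))


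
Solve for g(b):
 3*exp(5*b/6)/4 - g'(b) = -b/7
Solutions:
 g(b) = C1 + b^2/14 + 9*exp(5*b/6)/10


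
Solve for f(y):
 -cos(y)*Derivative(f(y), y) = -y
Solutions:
 f(y) = C1 + Integral(y/cos(y), y)


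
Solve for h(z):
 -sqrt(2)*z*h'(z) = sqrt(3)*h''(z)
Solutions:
 h(z) = C1 + C2*erf(6^(3/4)*z/6)


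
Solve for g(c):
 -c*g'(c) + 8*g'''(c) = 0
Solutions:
 g(c) = C1 + Integral(C2*airyai(c/2) + C3*airybi(c/2), c)


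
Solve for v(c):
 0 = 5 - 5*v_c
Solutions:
 v(c) = C1 + c


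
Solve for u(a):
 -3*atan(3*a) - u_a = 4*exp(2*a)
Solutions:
 u(a) = C1 - 3*a*atan(3*a) - 2*exp(2*a) + log(9*a^2 + 1)/2


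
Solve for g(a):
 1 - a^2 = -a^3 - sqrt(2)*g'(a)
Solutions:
 g(a) = C1 - sqrt(2)*a^4/8 + sqrt(2)*a^3/6 - sqrt(2)*a/2


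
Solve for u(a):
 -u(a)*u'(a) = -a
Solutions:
 u(a) = -sqrt(C1 + a^2)
 u(a) = sqrt(C1 + a^2)


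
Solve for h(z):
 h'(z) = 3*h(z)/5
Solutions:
 h(z) = C1*exp(3*z/5)


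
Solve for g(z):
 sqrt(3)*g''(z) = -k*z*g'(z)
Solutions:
 g(z) = Piecewise((-sqrt(2)*3^(1/4)*sqrt(pi)*C1*erf(sqrt(2)*3^(3/4)*sqrt(k)*z/6)/(2*sqrt(k)) - C2, (k > 0) | (k < 0)), (-C1*z - C2, True))


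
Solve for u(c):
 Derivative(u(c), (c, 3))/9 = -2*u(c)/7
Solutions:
 u(c) = C3*exp(c*(-18^(1/3)*7^(2/3) + 3*2^(1/3)*21^(2/3))/28)*sin(3*2^(1/3)*3^(1/6)*7^(2/3)*c/14) + C4*exp(c*(-18^(1/3)*7^(2/3) + 3*2^(1/3)*21^(2/3))/28)*cos(3*2^(1/3)*3^(1/6)*7^(2/3)*c/14) + C5*exp(-c*(18^(1/3)*7^(2/3) + 3*2^(1/3)*21^(2/3))/28) + (C1*sin(3*2^(1/3)*3^(1/6)*7^(2/3)*c/14) + C2*cos(3*2^(1/3)*3^(1/6)*7^(2/3)*c/14))*exp(18^(1/3)*7^(2/3)*c/14)


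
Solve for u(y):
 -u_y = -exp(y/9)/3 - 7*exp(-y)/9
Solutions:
 u(y) = C1 + 3*exp(y/9) - 7*exp(-y)/9


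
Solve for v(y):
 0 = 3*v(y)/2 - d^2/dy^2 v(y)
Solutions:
 v(y) = C1*exp(-sqrt(6)*y/2) + C2*exp(sqrt(6)*y/2)


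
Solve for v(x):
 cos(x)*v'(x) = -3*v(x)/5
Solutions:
 v(x) = C1*(sin(x) - 1)^(3/10)/(sin(x) + 1)^(3/10)
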